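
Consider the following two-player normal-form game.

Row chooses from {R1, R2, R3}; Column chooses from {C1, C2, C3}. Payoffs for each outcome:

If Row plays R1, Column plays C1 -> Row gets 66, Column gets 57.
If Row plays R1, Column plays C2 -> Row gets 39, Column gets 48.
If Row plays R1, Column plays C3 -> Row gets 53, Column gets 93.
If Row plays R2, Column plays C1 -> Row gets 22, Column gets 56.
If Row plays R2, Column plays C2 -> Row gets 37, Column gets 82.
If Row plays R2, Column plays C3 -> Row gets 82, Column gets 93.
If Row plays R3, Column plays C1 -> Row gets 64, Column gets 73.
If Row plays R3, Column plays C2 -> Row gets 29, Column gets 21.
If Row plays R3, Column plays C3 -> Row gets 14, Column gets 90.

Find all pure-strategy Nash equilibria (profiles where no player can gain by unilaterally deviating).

Pure NE: (R2, C3)

Check each profile: it is a Nash equilibrium iff no player can strictly gain by switching unilaterally.
(R1, C1): Column can switch to C3 (57 → 93). Not NE.
(R1, C2): Column can switch to C1 (48 → 57). Not NE.
(R1, C3): Row can switch to R2 (53 → 82). Not NE.
(R2, C1): Row can switch to R1 (22 → 66). Not NE.
(R2, C2): Row can switch to R1 (37 → 39). Not NE.
(R2, C3): Row gets 82, best alternative 53; Column gets 93, best alternative 82. No profitable deviation — NE.
(R3, C1): Row can switch to R1 (64 → 66). Not NE.
(R3, C2): Row can switch to R1 (29 → 39). Not NE.
(R3, C3): Row can switch to R1 (14 → 53). Not NE.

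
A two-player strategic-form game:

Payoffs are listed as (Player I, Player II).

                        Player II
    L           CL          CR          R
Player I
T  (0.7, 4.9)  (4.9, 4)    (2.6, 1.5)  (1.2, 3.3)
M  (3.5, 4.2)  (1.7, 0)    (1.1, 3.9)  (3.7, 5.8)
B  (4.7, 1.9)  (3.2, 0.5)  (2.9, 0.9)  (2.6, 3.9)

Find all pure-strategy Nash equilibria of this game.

Player I against L: payoffs 0.7, 3.5, 4.7 → best response B.
Player I against CL: payoffs 4.9, 1.7, 3.2 → best response T.
Player I against CR: payoffs 2.6, 1.1, 2.9 → best response B.
Player I against R: payoffs 1.2, 3.7, 2.6 → best response M.
Player II against T: payoffs 4.9, 4, 1.5, 3.3 → best response L.
Player II against M: payoffs 4.2, 0, 3.9, 5.8 → best response R.
Player II against B: payoffs 1.9, 0.5, 0.9, 3.9 → best response R.
Mutual best responses: (M, R).

Pure NE: (M, R)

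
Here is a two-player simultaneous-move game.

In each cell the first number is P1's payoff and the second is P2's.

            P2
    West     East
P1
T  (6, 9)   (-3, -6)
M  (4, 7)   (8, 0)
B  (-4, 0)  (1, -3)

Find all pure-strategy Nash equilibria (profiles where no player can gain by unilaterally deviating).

P1 against West: payoffs 6, 4, -4 → best response T.
P1 against East: payoffs -3, 8, 1 → best response M.
P2 against T: payoffs 9, -6 → best response West.
P2 against M: payoffs 7, 0 → best response West.
P2 against B: payoffs 0, -3 → best response West.
Mutual best responses: (T, West).

(T, West)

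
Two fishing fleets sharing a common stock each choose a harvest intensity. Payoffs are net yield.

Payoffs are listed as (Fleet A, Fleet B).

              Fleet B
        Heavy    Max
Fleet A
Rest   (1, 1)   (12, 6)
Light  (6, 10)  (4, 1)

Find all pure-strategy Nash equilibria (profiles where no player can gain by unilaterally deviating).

(Rest, Heavy): Fleet A can switch to Light (1 → 6). Not NE.
(Rest, Max): Fleet A gets 12, best alternative 4; Fleet B gets 6, best alternative 1. No profitable deviation — NE.
(Light, Heavy): Fleet A gets 6, best alternative 1; Fleet B gets 10, best alternative 1. No profitable deviation — NE.
(Light, Max): Fleet A can switch to Rest (4 → 12). Not NE.

Pure-strategy Nash equilibria: (Rest, Max) and (Light, Heavy)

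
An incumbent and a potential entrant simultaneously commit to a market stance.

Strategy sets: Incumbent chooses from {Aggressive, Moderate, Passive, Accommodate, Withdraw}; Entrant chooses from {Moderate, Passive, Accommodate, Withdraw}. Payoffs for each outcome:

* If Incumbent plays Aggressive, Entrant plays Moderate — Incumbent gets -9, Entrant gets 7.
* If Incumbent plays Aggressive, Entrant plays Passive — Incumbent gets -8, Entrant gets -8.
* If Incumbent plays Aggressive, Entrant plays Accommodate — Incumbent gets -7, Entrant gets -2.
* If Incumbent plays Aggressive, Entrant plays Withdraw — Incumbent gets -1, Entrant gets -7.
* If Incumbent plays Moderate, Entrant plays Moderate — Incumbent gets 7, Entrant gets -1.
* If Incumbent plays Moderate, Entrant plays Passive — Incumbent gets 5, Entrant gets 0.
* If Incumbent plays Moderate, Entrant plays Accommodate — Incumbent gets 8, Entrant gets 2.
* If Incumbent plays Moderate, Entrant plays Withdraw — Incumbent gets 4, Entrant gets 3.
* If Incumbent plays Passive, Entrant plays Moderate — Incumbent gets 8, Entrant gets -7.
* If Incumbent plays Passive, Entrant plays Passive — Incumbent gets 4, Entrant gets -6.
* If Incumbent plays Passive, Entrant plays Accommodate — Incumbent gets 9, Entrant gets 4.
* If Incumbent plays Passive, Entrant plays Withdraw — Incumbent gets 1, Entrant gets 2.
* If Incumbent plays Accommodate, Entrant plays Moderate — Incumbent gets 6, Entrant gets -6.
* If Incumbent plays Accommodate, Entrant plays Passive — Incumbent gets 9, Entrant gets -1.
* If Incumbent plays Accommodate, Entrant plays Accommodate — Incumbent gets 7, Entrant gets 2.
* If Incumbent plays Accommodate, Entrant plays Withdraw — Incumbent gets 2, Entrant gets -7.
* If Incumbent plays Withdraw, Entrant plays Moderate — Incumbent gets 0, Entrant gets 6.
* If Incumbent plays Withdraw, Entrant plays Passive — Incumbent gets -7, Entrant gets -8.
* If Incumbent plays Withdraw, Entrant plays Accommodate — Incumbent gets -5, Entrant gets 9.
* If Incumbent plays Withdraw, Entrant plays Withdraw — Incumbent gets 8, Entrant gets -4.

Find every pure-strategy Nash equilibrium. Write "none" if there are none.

For each player, find the best response to each opponent profile; mutual best responses are the pure NE.
Incumbent against Moderate: payoffs -9, 7, 8, 6, 0 → best response Passive.
Incumbent against Passive: payoffs -8, 5, 4, 9, -7 → best response Accommodate.
Incumbent against Accommodate: payoffs -7, 8, 9, 7, -5 → best response Passive.
Incumbent against Withdraw: payoffs -1, 4, 1, 2, 8 → best response Withdraw.
Entrant against Aggressive: payoffs 7, -8, -2, -7 → best response Moderate.
Entrant against Moderate: payoffs -1, 0, 2, 3 → best response Withdraw.
Entrant against Passive: payoffs -7, -6, 4, 2 → best response Accommodate.
Entrant against Accommodate: payoffs -6, -1, 2, -7 → best response Accommodate.
Entrant against Withdraw: payoffs 6, -8, 9, -4 → best response Accommodate.
Mutual best responses: (Passive, Accommodate).

(Passive, Accommodate)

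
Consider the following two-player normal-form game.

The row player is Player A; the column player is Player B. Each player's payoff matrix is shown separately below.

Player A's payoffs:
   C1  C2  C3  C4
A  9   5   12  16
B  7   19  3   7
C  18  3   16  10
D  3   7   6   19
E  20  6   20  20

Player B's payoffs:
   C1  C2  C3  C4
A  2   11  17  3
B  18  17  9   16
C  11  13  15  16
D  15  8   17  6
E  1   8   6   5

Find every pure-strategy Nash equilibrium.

No pure-strategy Nash equilibrium.

Player A against C1: payoffs 9, 7, 18, 3, 20 → best response E.
Player A against C2: payoffs 5, 19, 3, 7, 6 → best response B.
Player A against C3: payoffs 12, 3, 16, 6, 20 → best response E.
Player A against C4: payoffs 16, 7, 10, 19, 20 → best response E.
Player B against A: payoffs 2, 11, 17, 3 → best response C3.
Player B against B: payoffs 18, 17, 9, 16 → best response C1.
Player B against C: payoffs 11, 13, 15, 16 → best response C4.
Player B against D: payoffs 15, 8, 17, 6 → best response C3.
Player B against E: payoffs 1, 8, 6, 5 → best response C2.
No profile is a mutual best response for all players.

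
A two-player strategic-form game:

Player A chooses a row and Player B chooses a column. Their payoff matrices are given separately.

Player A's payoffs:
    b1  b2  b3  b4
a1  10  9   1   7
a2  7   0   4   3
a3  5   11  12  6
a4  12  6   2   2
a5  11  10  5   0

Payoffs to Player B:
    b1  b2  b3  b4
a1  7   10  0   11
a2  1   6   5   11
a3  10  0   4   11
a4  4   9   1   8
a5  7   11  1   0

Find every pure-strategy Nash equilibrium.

Pure NE: (a1, b4)

(a1, b1): Player A can switch to a4 (10 → 12). Not NE.
(a1, b2): Player A can switch to a3 (9 → 11). Not NE.
(a1, b3): Player A can switch to a2 (1 → 4). Not NE.
(a1, b4): Player A gets 7, best alternative 6; Player B gets 11, best alternative 10. No profitable deviation — NE.
(a2, b1): Player A can switch to a1 (7 → 10). Not NE.
(a2, b2): Player A can switch to a1 (0 → 9). Not NE.
(a2, b3): Player A can switch to a3 (4 → 12). Not NE.
(a2, b4): Player A can switch to a1 (3 → 7). Not NE.
(a3, b1): Player A can switch to a1 (5 → 10). Not NE.
(The remaining 11 profiles each have a profitable deviation by the same check.)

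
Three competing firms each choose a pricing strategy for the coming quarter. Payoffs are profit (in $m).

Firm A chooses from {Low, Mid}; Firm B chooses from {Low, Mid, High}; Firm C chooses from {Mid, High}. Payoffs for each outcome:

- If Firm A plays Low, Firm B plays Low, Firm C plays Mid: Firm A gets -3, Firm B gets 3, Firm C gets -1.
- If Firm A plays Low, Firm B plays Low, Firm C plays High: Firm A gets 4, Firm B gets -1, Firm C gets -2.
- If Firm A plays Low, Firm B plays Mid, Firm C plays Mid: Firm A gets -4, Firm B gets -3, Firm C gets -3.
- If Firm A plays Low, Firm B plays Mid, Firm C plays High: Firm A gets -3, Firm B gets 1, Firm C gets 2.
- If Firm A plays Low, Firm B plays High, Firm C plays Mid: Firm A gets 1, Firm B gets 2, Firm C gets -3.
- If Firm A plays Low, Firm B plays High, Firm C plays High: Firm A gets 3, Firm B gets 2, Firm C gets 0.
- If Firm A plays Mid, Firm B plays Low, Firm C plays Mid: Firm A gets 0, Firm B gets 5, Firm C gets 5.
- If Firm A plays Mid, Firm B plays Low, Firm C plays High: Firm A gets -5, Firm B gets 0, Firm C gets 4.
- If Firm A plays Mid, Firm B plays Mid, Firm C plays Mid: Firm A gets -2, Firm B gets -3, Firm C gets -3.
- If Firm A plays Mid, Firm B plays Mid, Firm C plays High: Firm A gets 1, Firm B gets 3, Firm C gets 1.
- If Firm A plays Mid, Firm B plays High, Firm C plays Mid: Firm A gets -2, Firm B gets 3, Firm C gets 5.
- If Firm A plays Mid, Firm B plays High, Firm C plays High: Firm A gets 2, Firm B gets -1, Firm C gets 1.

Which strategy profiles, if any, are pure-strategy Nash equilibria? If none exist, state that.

The pure Nash equilibria are (Low, High, High); (Mid, Low, Mid); (Mid, Mid, High).

Mark each player's best response to every combination of opponents' strategies; a profile where every player is best-responding is a pure Nash equilibrium.
Firm A against (Low, Mid): payoffs -3, 0 → best response Mid.
Firm A against (Low, High): payoffs 4, -5 → best response Low.
Firm A against (Mid, Mid): payoffs -4, -2 → best response Mid.
Firm A against (Mid, High): payoffs -3, 1 → best response Mid.
Firm A against (High, Mid): payoffs 1, -2 → best response Low.
Firm A against (High, High): payoffs 3, 2 → best response Low.
Firm B against (Low, Mid): payoffs 3, -3, 2 → best response Low.
Firm B against (Low, High): payoffs -1, 1, 2 → best response High.
Firm B against (Mid, Mid): payoffs 5, -3, 3 → best response Low.
Firm B against (Mid, High): payoffs 0, 3, -1 → best response Mid.
Firm C against (Low, Low): payoffs -1, -2 → best response Mid.
Firm C against (Low, Mid): payoffs -3, 2 → best response High.
Firm C against (Low, High): payoffs -3, 0 → best response High.
Firm C against (Mid, Low): payoffs 5, 4 → best response Mid.
Firm C against (Mid, Mid): payoffs -3, 1 → best response High.
Firm C against (Mid, High): payoffs 5, 1 → best response Mid.
Mutual best responses: (Low, High, High); (Mid, Low, Mid); (Mid, Mid, High).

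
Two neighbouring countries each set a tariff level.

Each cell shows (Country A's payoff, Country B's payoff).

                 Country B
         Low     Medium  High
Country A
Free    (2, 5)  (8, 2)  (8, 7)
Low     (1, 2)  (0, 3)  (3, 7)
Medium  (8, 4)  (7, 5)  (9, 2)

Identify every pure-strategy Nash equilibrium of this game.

none

For each player, find the best response to each opponent profile; mutual best responses are the pure NE.
Country A against Low: payoffs 2, 1, 8 → best response Medium.
Country A against Medium: payoffs 8, 0, 7 → best response Free.
Country A against High: payoffs 8, 3, 9 → best response Medium.
Country B against Free: payoffs 5, 2, 7 → best response High.
Country B against Low: payoffs 2, 3, 7 → best response High.
Country B against Medium: payoffs 4, 5, 2 → best response Medium.
No profile is a mutual best response for all players.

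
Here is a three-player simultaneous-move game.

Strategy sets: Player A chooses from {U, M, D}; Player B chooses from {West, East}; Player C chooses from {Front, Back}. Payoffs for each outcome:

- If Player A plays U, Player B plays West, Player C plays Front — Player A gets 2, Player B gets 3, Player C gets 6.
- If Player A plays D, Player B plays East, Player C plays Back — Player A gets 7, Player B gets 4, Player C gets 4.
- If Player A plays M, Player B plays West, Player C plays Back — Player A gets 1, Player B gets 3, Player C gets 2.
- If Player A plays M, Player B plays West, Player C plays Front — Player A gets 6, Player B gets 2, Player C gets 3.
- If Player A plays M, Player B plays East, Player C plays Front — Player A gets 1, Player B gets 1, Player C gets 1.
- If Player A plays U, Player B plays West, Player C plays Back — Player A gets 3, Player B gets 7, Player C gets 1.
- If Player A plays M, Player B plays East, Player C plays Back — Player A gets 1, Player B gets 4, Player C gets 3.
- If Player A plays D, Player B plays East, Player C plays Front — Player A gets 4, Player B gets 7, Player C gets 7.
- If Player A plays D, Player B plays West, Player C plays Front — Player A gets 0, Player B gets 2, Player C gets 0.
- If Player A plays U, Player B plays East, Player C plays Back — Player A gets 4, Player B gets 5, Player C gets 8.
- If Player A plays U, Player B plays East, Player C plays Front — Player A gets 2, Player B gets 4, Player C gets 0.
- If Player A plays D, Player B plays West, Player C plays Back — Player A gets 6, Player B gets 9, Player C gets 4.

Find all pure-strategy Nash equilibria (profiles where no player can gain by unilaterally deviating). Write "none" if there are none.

Pure-strategy Nash equilibria: (M, West, Front); (D, West, Back); (D, East, Front)

Player A against (West, Front): payoffs 2, 6, 0 → best response M.
Player A against (West, Back): payoffs 3, 1, 6 → best response D.
Player A against (East, Front): payoffs 2, 1, 4 → best response D.
Player A against (East, Back): payoffs 4, 1, 7 → best response D.
Player B against (U, Front): payoffs 3, 4 → best response East.
Player B against (U, Back): payoffs 7, 5 → best response West.
Player B against (M, Front): payoffs 2, 1 → best response West.
Player B against (M, Back): payoffs 3, 4 → best response East.
Player B against (D, Front): payoffs 2, 7 → best response East.
Player B against (D, Back): payoffs 9, 4 → best response West.
Player C against (U, West): payoffs 6, 1 → best response Front.
Player C against (U, East): payoffs 0, 8 → best response Back.
Player C against (M, West): payoffs 3, 2 → best response Front.
Player C against (M, East): payoffs 1, 3 → best response Back.
Player C against (D, West): payoffs 0, 4 → best response Back.
Player C against (D, East): payoffs 7, 4 → best response Front.
Mutual best responses: (M, West, Front); (D, West, Back); (D, East, Front).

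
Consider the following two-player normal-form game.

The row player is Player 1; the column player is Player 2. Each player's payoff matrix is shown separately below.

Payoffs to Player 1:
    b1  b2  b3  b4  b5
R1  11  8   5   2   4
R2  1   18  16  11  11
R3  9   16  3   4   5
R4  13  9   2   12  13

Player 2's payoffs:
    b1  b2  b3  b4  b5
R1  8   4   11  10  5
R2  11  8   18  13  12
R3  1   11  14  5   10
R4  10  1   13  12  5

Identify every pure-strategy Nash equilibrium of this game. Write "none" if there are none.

The unique pure-strategy Nash equilibrium is (R2, b3).

Player 1 against b1: payoffs 11, 1, 9, 13 → best response R4.
Player 1 against b2: payoffs 8, 18, 16, 9 → best response R2.
Player 1 against b3: payoffs 5, 16, 3, 2 → best response R2.
Player 1 against b4: payoffs 2, 11, 4, 12 → best response R4.
Player 1 against b5: payoffs 4, 11, 5, 13 → best response R4.
Player 2 against R1: payoffs 8, 4, 11, 10, 5 → best response b3.
Player 2 against R2: payoffs 11, 8, 18, 13, 12 → best response b3.
Player 2 against R3: payoffs 1, 11, 14, 5, 10 → best response b3.
Player 2 against R4: payoffs 10, 1, 13, 12, 5 → best response b3.
Mutual best responses: (R2, b3).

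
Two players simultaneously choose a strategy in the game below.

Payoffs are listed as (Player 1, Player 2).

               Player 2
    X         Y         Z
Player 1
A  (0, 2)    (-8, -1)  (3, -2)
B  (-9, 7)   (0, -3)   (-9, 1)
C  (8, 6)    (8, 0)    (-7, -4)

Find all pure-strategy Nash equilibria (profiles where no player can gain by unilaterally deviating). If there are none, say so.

Player 1 against X: payoffs 0, -9, 8 → best response C.
Player 1 against Y: payoffs -8, 0, 8 → best response C.
Player 1 against Z: payoffs 3, -9, -7 → best response A.
Player 2 against A: payoffs 2, -1, -2 → best response X.
Player 2 against B: payoffs 7, -3, 1 → best response X.
Player 2 against C: payoffs 6, 0, -4 → best response X.
Mutual best responses: (C, X).

(C, X)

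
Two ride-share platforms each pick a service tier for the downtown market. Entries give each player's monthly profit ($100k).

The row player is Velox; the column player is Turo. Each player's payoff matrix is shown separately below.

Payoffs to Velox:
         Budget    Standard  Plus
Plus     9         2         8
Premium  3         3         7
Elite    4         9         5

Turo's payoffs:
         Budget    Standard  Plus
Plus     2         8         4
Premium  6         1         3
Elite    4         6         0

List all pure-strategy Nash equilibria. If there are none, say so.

Velox against Budget: payoffs 9, 3, 4 → best response Plus.
Velox against Standard: payoffs 2, 3, 9 → best response Elite.
Velox against Plus: payoffs 8, 7, 5 → best response Plus.
Turo against Plus: payoffs 2, 8, 4 → best response Standard.
Turo against Premium: payoffs 6, 1, 3 → best response Budget.
Turo against Elite: payoffs 4, 6, 0 → best response Standard.
Mutual best responses: (Elite, Standard).

(Elite, Standard)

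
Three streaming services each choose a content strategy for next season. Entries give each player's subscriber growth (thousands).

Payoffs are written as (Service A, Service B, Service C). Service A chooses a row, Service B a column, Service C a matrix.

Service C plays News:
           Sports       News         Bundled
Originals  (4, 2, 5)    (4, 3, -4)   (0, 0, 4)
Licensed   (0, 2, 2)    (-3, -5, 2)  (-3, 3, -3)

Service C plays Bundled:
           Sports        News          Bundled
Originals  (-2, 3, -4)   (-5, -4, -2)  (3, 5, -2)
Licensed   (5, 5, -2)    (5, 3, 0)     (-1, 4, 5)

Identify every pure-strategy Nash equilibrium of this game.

There is no pure-strategy Nash equilibrium.

Service A against (Sports, News): payoffs 4, 0 → best response Originals.
Service A against (Sports, Bundled): payoffs -2, 5 → best response Licensed.
Service A against (News, News): payoffs 4, -3 → best response Originals.
Service A against (News, Bundled): payoffs -5, 5 → best response Licensed.
Service A against (Bundled, News): payoffs 0, -3 → best response Originals.
Service A against (Bundled, Bundled): payoffs 3, -1 → best response Originals.
Service B against (Originals, News): payoffs 2, 3, 0 → best response News.
Service B against (Originals, Bundled): payoffs 3, -4, 5 → best response Bundled.
Service B against (Licensed, News): payoffs 2, -5, 3 → best response Bundled.
Service B against (Licensed, Bundled): payoffs 5, 3, 4 → best response Sports.
Service C against (Originals, Sports): payoffs 5, -4 → best response News.
Service C against (Originals, News): payoffs -4, -2 → best response Bundled.
Service C against (Originals, Bundled): payoffs 4, -2 → best response News.
Service C against (Licensed, Sports): payoffs 2, -2 → best response News.
Service C against (Licensed, News): payoffs 2, 0 → best response News.
Service C against (Licensed, Bundled): payoffs -3, 5 → best response Bundled.
No profile is a mutual best response for all players.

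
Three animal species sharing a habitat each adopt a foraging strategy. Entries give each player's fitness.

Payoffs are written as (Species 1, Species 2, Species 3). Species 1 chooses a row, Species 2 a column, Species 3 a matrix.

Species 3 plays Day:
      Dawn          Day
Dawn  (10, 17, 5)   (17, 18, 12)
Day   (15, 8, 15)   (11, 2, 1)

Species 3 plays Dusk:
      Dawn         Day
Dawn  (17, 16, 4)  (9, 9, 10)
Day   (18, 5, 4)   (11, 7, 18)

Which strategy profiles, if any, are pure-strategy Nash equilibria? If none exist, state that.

(Dawn, Dawn, Day): Species 1 can switch to Day (10 → 15). Not NE.
(Dawn, Dawn, Dusk): Species 1 can switch to Day (17 → 18). Not NE.
(Dawn, Day, Day): Species 1 gets 17, best alternative 11; Species 2 gets 18, best alternative 17; Species 3 gets 12, best alternative 10. No profitable deviation — NE.
(Dawn, Day, Dusk): Species 1 can switch to Day (9 → 11). Not NE.
(Day, Dawn, Day): Species 1 gets 15, best alternative 10; Species 2 gets 8, best alternative 2; Species 3 gets 15, best alternative 4. No profitable deviation — NE.
(Day, Dawn, Dusk): Species 2 can switch to Day (5 → 7). Not NE.
(Day, Day, Day): Species 1 can switch to Dawn (11 → 17). Not NE.
(Day, Day, Dusk): Species 1 gets 11, best alternative 9; Species 2 gets 7, best alternative 5; Species 3 gets 18, best alternative 1. No profitable deviation — NE.

(Dawn, Day, Day) and (Day, Dawn, Day) and (Day, Day, Dusk)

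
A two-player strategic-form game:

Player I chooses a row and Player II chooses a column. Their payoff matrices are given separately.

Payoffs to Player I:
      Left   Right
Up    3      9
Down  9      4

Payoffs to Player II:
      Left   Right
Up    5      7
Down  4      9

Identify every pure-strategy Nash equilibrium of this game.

Pure NE: (Up, Right)

Check each profile: it is a Nash equilibrium iff no player can strictly gain by switching unilaterally.
(Up, Left): Player I can switch to Down (3 → 9). Not NE.
(Up, Right): Player I gets 9, best alternative 4; Player II gets 7, best alternative 5. No profitable deviation — NE.
(Down, Left): Player II can switch to Right (4 → 9). Not NE.
(Down, Right): Player I can switch to Up (4 → 9). Not NE.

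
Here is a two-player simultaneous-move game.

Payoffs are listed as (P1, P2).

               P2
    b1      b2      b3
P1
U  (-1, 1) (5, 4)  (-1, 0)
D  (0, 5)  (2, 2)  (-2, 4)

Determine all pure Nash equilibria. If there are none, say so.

Pure-strategy Nash equilibria: (U, b2), (D, b1)

Check each profile: it is a Nash equilibrium iff no player can strictly gain by switching unilaterally.
(U, b1): P1 can switch to D (-1 → 0). Not NE.
(U, b2): P1 gets 5, best alternative 2; P2 gets 4, best alternative 1. No profitable deviation — NE.
(U, b3): P2 can switch to b1 (0 → 1). Not NE.
(D, b1): P1 gets 0, best alternative -1; P2 gets 5, best alternative 4. No profitable deviation — NE.
(D, b2): P1 can switch to U (2 → 5). Not NE.
(D, b3): P1 can switch to U (-2 → -1). Not NE.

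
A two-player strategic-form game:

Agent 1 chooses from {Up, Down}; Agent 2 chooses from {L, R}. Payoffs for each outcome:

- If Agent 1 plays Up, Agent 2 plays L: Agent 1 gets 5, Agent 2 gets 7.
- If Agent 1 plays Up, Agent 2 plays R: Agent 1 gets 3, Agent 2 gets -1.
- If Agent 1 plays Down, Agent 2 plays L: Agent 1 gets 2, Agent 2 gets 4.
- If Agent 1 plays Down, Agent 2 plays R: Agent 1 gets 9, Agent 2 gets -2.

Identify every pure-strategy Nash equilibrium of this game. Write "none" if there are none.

(Up, L)

(Up, L): Agent 1 gets 5, best alternative 2; Agent 2 gets 7, best alternative -1. No profitable deviation — NE.
(Up, R): Agent 1 can switch to Down (3 → 9). Not NE.
(Down, L): Agent 1 can switch to Up (2 → 5). Not NE.
(Down, R): Agent 2 can switch to L (-2 → 4). Not NE.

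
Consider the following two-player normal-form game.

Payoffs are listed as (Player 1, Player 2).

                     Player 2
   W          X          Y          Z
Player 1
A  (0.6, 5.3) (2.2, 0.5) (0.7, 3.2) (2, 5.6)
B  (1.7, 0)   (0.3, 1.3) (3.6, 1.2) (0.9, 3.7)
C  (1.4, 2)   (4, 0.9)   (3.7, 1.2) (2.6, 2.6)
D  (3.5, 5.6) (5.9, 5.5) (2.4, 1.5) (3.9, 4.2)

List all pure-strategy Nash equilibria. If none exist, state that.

Player 1 against W: payoffs 0.6, 1.7, 1.4, 3.5 → best response D.
Player 1 against X: payoffs 2.2, 0.3, 4, 5.9 → best response D.
Player 1 against Y: payoffs 0.7, 3.6, 3.7, 2.4 → best response C.
Player 1 against Z: payoffs 2, 0.9, 2.6, 3.9 → best response D.
Player 2 against A: payoffs 5.3, 0.5, 3.2, 5.6 → best response Z.
Player 2 against B: payoffs 0, 1.3, 1.2, 3.7 → best response Z.
Player 2 against C: payoffs 2, 0.9, 1.2, 2.6 → best response Z.
Player 2 against D: payoffs 5.6, 5.5, 1.5, 4.2 → best response W.
Mutual best responses: (D, W).

Pure NE: (D, W)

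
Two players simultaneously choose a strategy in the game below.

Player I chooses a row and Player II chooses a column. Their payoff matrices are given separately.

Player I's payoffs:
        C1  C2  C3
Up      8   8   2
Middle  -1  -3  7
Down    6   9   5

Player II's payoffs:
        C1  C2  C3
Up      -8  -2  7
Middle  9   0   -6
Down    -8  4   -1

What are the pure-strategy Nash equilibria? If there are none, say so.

Check each profile: it is a Nash equilibrium iff no player can strictly gain by switching unilaterally.
(Up, C1): Player II can switch to C2 (-8 → -2). Not NE.
(Up, C2): Player I can switch to Down (8 → 9). Not NE.
(Up, C3): Player I can switch to Middle (2 → 7). Not NE.
(Middle, C1): Player I can switch to Up (-1 → 8). Not NE.
(Middle, C2): Player I can switch to Up (-3 → 8). Not NE.
(Middle, C3): Player II can switch to C1 (-6 → 9). Not NE.
(Down, C1): Player I can switch to Up (6 → 8). Not NE.
(Down, C2): Player I gets 9, best alternative 8; Player II gets 4, best alternative -1. No profitable deviation — NE.
(Down, C3): Player I can switch to Middle (5 → 7). Not NE.

(Down, C2)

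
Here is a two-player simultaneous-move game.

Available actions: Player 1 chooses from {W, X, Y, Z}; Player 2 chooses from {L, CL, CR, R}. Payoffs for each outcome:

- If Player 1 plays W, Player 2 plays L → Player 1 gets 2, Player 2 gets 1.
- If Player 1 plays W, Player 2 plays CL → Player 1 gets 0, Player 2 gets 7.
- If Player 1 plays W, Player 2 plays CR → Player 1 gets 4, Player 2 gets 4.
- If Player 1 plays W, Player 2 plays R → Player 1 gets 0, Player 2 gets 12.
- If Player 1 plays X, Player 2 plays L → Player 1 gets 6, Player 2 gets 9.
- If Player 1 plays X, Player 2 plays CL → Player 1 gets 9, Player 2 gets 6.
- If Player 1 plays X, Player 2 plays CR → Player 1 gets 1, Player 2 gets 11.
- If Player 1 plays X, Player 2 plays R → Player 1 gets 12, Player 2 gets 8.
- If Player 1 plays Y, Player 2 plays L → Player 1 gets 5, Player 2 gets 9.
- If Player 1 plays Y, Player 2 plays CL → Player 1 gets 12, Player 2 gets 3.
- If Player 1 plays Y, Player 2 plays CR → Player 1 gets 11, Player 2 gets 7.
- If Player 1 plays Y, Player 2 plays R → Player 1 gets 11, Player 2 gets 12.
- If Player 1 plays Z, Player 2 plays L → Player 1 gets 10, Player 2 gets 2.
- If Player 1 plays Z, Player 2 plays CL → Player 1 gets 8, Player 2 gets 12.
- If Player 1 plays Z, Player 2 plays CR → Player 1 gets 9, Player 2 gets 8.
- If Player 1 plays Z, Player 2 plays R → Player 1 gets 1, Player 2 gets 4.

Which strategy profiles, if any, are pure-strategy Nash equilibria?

There is no pure-strategy Nash equilibrium.

Mark each player's best response to every combination of opponents' strategies; a profile where every player is best-responding is a pure Nash equilibrium.
Player 1 against L: payoffs 2, 6, 5, 10 → best response Z.
Player 1 against CL: payoffs 0, 9, 12, 8 → best response Y.
Player 1 against CR: payoffs 4, 1, 11, 9 → best response Y.
Player 1 against R: payoffs 0, 12, 11, 1 → best response X.
Player 2 against W: payoffs 1, 7, 4, 12 → best response R.
Player 2 against X: payoffs 9, 6, 11, 8 → best response CR.
Player 2 against Y: payoffs 9, 3, 7, 12 → best response R.
Player 2 against Z: payoffs 2, 12, 8, 4 → best response CL.
No profile is a mutual best response for all players.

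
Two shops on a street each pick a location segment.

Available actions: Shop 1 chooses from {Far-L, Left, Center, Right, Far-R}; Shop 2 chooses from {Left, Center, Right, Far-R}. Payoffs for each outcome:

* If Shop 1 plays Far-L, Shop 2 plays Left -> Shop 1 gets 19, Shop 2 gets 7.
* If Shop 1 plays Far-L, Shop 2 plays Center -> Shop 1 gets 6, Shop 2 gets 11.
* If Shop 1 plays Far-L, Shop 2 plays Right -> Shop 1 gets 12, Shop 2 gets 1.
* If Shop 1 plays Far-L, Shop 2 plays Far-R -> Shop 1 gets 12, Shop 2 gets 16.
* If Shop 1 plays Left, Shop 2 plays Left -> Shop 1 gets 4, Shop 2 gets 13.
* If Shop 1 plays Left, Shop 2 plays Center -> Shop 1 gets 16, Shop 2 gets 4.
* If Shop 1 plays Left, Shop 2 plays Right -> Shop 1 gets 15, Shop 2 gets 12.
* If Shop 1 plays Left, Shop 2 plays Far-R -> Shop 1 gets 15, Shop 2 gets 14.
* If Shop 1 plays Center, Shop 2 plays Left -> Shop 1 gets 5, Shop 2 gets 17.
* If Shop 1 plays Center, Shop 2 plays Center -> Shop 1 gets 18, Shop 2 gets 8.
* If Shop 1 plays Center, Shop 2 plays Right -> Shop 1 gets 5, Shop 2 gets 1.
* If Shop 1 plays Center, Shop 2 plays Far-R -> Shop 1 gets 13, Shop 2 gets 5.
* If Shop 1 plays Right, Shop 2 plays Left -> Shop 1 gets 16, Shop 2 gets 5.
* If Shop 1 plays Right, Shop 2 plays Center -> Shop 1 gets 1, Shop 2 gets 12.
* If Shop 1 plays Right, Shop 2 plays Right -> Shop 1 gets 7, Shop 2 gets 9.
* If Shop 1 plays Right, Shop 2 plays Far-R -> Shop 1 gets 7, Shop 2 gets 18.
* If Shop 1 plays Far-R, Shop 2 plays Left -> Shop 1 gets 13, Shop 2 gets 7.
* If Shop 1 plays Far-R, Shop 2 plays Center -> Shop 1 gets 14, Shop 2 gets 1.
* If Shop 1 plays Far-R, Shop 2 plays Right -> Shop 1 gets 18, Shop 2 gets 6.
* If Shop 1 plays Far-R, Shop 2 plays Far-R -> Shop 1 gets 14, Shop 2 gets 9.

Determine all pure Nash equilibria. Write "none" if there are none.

Pure NE: (Left, Far-R)

Check each profile: it is a Nash equilibrium iff no player can strictly gain by switching unilaterally.
(Far-L, Left): Shop 2 can switch to Center (7 → 11). Not NE.
(Far-L, Center): Shop 1 can switch to Left (6 → 16). Not NE.
(Far-L, Right): Shop 1 can switch to Left (12 → 15). Not NE.
(Far-L, Far-R): Shop 1 can switch to Left (12 → 15). Not NE.
(Left, Left): Shop 1 can switch to Far-L (4 → 19). Not NE.
(Left, Center): Shop 1 can switch to Center (16 → 18). Not NE.
(Left, Right): Shop 1 can switch to Far-R (15 → 18). Not NE.
(Left, Far-R): Shop 1 gets 15, best alternative 14; Shop 2 gets 14, best alternative 13. No profitable deviation — NE.
(Center, Left): Shop 1 can switch to Far-L (5 → 19). Not NE.
(Center, Center): Shop 2 can switch to Left (8 → 17). Not NE.
(Center, Right): Shop 1 can switch to Far-L (5 → 12). Not NE.
(The remaining 9 profiles each have a profitable deviation by the same check.)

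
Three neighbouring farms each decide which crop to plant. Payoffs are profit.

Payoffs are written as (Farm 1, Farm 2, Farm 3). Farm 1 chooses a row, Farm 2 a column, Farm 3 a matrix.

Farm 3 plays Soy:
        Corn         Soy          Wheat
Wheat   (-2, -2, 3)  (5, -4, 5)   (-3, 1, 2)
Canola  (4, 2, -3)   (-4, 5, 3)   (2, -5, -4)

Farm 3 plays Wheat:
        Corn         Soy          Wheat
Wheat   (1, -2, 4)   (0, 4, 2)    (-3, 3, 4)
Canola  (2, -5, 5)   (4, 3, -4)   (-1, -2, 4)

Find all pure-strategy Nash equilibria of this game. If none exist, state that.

No pure-strategy Nash equilibrium.

Mark each player's best response to every combination of opponents' strategies; a profile where every player is best-responding is a pure Nash equilibrium.
Farm 1 against (Corn, Soy): payoffs -2, 4 → best response Canola.
Farm 1 against (Corn, Wheat): payoffs 1, 2 → best response Canola.
Farm 1 against (Soy, Soy): payoffs 5, -4 → best response Wheat.
Farm 1 against (Soy, Wheat): payoffs 0, 4 → best response Canola.
Farm 1 against (Wheat, Soy): payoffs -3, 2 → best response Canola.
Farm 1 against (Wheat, Wheat): payoffs -3, -1 → best response Canola.
Farm 2 against (Wheat, Soy): payoffs -2, -4, 1 → best response Wheat.
Farm 2 against (Wheat, Wheat): payoffs -2, 4, 3 → best response Soy.
Farm 2 against (Canola, Soy): payoffs 2, 5, -5 → best response Soy.
Farm 2 against (Canola, Wheat): payoffs -5, 3, -2 → best response Soy.
Farm 3 against (Wheat, Corn): payoffs 3, 4 → best response Wheat.
Farm 3 against (Wheat, Soy): payoffs 5, 2 → best response Soy.
Farm 3 against (Wheat, Wheat): payoffs 2, 4 → best response Wheat.
Farm 3 against (Canola, Corn): payoffs -3, 5 → best response Wheat.
Farm 3 against (Canola, Soy): payoffs 3, -4 → best response Soy.
Farm 3 against (Canola, Wheat): payoffs -4, 4 → best response Wheat.
No profile is a mutual best response for all players.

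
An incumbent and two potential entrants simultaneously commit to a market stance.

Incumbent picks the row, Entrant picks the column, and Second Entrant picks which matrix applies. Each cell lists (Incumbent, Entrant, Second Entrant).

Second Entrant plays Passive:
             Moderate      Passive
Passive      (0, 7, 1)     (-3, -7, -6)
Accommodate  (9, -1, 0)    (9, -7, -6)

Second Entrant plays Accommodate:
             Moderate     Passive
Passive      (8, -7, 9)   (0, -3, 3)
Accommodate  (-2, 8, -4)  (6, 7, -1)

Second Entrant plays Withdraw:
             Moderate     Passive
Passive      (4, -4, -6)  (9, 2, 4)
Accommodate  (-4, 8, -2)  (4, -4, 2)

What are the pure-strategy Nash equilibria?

Check each profile: it is a Nash equilibrium iff no player can strictly gain by switching unilaterally.
(Passive, Moderate, Passive): Incumbent can switch to Accommodate (0 → 9). Not NE.
(Passive, Moderate, Accommodate): Entrant can switch to Passive (-7 → -3). Not NE.
(Passive, Moderate, Withdraw): Entrant can switch to Passive (-4 → 2). Not NE.
(Passive, Passive, Passive): Incumbent can switch to Accommodate (-3 → 9). Not NE.
(Passive, Passive, Accommodate): Incumbent can switch to Accommodate (0 → 6). Not NE.
(Passive, Passive, Withdraw): Incumbent gets 9, best alternative 4; Entrant gets 2, best alternative -4; Second Entrant gets 4, best alternative 3. No profitable deviation — NE.
(Accommodate, Moderate, Passive): Incumbent gets 9, best alternative 0; Entrant gets -1, best alternative -7; Second Entrant gets 0, best alternative -2. No profitable deviation — NE.
(Accommodate, Moderate, Accommodate): Incumbent can switch to Passive (-2 → 8). Not NE.
(Accommodate, Moderate, Withdraw): Incumbent can switch to Passive (-4 → 4). Not NE.
(Accommodate, Passive, Passive): Entrant can switch to Moderate (-7 → -1). Not NE.
(Accommodate, Passive, Accommodate): Entrant can switch to Moderate (7 → 8). Not NE.
(Accommodate, Passive, Withdraw): Incumbent can switch to Passive (4 → 9). Not NE.

The pure Nash equilibria are (Passive, Passive, Withdraw); (Accommodate, Moderate, Passive).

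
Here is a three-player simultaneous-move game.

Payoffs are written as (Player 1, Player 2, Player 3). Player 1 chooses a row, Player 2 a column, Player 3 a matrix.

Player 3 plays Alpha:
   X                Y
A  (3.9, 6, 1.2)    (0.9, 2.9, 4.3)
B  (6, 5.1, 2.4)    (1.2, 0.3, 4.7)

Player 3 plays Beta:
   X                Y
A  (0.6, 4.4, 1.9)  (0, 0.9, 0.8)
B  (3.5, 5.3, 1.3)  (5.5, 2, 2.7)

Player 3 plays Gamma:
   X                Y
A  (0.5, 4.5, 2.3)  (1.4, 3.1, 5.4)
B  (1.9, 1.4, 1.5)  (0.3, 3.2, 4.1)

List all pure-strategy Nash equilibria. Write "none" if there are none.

(B, X, Alpha)

Check each profile: it is a Nash equilibrium iff no player can strictly gain by switching unilaterally.
(A, X, Alpha): Player 1 can switch to B (3.9 → 6). Not NE.
(A, X, Beta): Player 1 can switch to B (0.6 → 3.5). Not NE.
(A, X, Gamma): Player 1 can switch to B (0.5 → 1.9). Not NE.
(A, Y, Alpha): Player 1 can switch to B (0.9 → 1.2). Not NE.
(A, Y, Beta): Player 1 can switch to B (0 → 5.5). Not NE.
(A, Y, Gamma): Player 2 can switch to X (3.1 → 4.5). Not NE.
(B, X, Alpha): Player 1 gets 6, best alternative 3.9; Player 2 gets 5.1, best alternative 0.3; Player 3 gets 2.4, best alternative 1.5. No profitable deviation — NE.
(B, X, Beta): Player 3 can switch to Alpha (1.3 → 2.4). Not NE.
(B, X, Gamma): Player 2 can switch to Y (1.4 → 3.2). Not NE.
(B, Y, Alpha): Player 2 can switch to X (0.3 → 5.1). Not NE.
(B, Y, Beta): Player 2 can switch to X (2 → 5.3). Not NE.
(B, Y, Gamma): Player 1 can switch to A (0.3 → 1.4). Not NE.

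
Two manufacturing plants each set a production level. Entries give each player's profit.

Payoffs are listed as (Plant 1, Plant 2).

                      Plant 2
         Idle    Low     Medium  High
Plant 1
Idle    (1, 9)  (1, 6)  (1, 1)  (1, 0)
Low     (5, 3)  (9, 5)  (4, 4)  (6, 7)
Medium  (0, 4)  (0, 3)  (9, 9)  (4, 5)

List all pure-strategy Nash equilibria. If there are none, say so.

Plant 1 against Idle: payoffs 1, 5, 0 → best response Low.
Plant 1 against Low: payoffs 1, 9, 0 → best response Low.
Plant 1 against Medium: payoffs 1, 4, 9 → best response Medium.
Plant 1 against High: payoffs 1, 6, 4 → best response Low.
Plant 2 against Idle: payoffs 9, 6, 1, 0 → best response Idle.
Plant 2 against Low: payoffs 3, 5, 4, 7 → best response High.
Plant 2 against Medium: payoffs 4, 3, 9, 5 → best response Medium.
Mutual best responses: (Low, High); (Medium, Medium).

The pure Nash equilibria are (Low, High) and (Medium, Medium).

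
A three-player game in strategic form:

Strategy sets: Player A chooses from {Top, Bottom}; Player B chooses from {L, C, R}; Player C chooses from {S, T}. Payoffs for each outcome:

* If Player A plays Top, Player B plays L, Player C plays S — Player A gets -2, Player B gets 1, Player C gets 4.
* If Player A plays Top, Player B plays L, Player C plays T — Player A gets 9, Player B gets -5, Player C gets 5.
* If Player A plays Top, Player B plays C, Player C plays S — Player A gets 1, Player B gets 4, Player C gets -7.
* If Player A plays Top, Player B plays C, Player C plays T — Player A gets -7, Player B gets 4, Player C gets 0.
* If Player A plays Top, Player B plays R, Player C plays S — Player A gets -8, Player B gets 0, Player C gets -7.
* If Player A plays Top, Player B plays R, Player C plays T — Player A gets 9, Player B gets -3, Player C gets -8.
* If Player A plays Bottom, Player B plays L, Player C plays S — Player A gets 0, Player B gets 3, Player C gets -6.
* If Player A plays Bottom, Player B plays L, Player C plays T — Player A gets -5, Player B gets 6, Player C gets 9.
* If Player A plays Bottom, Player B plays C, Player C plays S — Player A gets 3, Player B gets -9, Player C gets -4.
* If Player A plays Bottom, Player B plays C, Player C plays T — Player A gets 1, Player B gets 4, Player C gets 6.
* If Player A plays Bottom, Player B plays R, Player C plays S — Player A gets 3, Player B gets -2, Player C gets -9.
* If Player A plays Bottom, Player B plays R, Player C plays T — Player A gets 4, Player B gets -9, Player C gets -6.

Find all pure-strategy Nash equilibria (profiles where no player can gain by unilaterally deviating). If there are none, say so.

Player A against (L, S): payoffs -2, 0 → best response Bottom.
Player A against (L, T): payoffs 9, -5 → best response Top.
Player A against (C, S): payoffs 1, 3 → best response Bottom.
Player A against (C, T): payoffs -7, 1 → best response Bottom.
Player A against (R, S): payoffs -8, 3 → best response Bottom.
Player A against (R, T): payoffs 9, 4 → best response Top.
Player B against (Top, S): payoffs 1, 4, 0 → best response C.
Player B against (Top, T): payoffs -5, 4, -3 → best response C.
Player B against (Bottom, S): payoffs 3, -9, -2 → best response L.
Player B against (Bottom, T): payoffs 6, 4, -9 → best response L.
Player C against (Top, L): payoffs 4, 5 → best response T.
Player C against (Top, C): payoffs -7, 0 → best response T.
Player C against (Top, R): payoffs -7, -8 → best response S.
Player C against (Bottom, L): payoffs -6, 9 → best response T.
Player C against (Bottom, C): payoffs -4, 6 → best response T.
Player C against (Bottom, R): payoffs -9, -6 → best response T.
No profile is a mutual best response for all players.

No pure-strategy Nash equilibrium.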